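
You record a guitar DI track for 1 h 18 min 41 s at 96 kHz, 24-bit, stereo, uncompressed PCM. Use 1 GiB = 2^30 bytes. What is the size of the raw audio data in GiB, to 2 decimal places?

Duration = 1 h 18 min 41 s = 4,721 s.
Bytes = 96,000 samples/s × 4,721 s × 3 bytes/sample × 2 ch = 2,719,296,000 bytes.
2,719,296,000 / 1,073,741,824 = 2.53 GiB.

2.53 GiB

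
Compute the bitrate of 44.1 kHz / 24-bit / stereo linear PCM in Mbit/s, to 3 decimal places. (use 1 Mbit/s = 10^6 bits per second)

2.117 Mbit/s

Bit rate = 44,100 × 24 × 2 = 2,116,800 bits/s.
= 2.117 Mbit/s.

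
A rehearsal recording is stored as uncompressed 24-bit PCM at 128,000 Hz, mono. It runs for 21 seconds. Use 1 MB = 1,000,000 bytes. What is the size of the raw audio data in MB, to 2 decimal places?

8.06 MB

Bytes = 128,000 samples/s × 21 s × 3 bytes/sample × 1 ch = 8,064,000 bytes.
8,064,000 / 1,000,000 = 8.06 MB.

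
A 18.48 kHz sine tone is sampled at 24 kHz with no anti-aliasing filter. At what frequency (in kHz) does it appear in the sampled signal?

5.52 kHz

Nyquist = 24,000/2 = 12,000 Hz; 18,480 Hz exceeds it.
Alias = |18,480 − 1×24,000| = |18,480 − 24,000| = 5,520 Hz = 5.52 kHz.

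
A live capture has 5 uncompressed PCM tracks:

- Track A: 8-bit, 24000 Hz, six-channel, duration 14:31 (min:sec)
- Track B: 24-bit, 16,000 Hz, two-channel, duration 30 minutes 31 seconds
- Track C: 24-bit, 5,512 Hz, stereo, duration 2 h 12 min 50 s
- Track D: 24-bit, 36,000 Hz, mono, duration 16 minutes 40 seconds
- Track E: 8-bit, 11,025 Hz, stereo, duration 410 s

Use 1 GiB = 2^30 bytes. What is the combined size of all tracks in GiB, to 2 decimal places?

0.63 GiB

Track A: 14:31 (min:sec) = 871 s; 24,000 × 871 × 1 × 6 = 125,424,000 bytes.
Track B: 30 minutes 31 seconds = 1,831 s; 16,000 × 1,831 × 3 × 2 = 175,776,000 bytes.
Track C: 2 h 12 min 50 s = 7,970 s; 5,512 × 7,970 × 3 × 2 = 263,583,840 bytes.
Track D: 16 minutes 40 seconds = 1,000 s; 36,000 × 1,000 × 3 × 1 = 108,000,000 bytes.
Track E: 11,025 × 410 × 1 × 2 = 9,040,500 bytes.
Total = 681,824,340 bytes = 0.63 GiB.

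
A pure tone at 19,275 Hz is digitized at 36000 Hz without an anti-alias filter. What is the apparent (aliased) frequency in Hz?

Nyquist = 36,000/2 = 18,000 Hz; 19,275 Hz exceeds it.
Alias = |19,275 − 1×36,000| = |19,275 − 36,000| = 16,725 Hz.

16,725 Hz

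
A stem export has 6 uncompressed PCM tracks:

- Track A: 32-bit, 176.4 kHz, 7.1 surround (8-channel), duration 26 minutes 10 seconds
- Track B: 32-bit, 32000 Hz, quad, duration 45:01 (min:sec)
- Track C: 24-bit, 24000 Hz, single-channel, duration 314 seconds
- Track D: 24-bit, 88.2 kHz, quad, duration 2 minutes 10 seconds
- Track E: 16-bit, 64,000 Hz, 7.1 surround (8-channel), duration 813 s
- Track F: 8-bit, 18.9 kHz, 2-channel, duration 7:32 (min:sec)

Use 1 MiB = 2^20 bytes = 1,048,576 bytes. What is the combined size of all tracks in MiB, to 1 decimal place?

10733.6 MiB

Track A: 26 minutes 10 seconds = 1,570 s; 176,400 × 1,570 × 4 × 8 = 8,862,336,000 bytes.
Track B: 45:01 (min:sec) = 2,701 s; 32,000 × 2,701 × 4 × 4 = 1,382,912,000 bytes.
Track C: 24,000 × 314 × 3 × 1 = 22,608,000 bytes.
Track D: 2 minutes 10 seconds = 130 s; 88,200 × 130 × 3 × 4 = 137,592,000 bytes.
Track E: 64,000 × 813 × 2 × 8 = 832,512,000 bytes.
Track F: 7:32 (min:sec) = 452 s; 18,900 × 452 × 1 × 2 = 17,085,600 bytes.
Total = 11,255,045,600 bytes = 10733.6 MiB.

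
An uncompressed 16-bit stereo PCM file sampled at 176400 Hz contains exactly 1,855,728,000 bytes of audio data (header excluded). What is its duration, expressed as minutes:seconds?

Byte rate = 176,400 × 2 × 2 = 705,600 bytes/s.
Duration = 1,855,728,000 / 705,600 = 2,630 s.
2,630 s = 43:50.

43:50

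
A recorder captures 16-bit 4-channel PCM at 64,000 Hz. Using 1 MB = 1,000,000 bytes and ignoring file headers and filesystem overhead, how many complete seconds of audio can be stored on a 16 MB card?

31 seconds

Uncompressed byte rate = 64,000 × 2 × 4 = 512,000 bytes/s.
Capacity = 16 × 1,000,000 = 16,000,000 bytes.
16,000,000 / 512,000 ≈ 31.25 s → 31 seconds.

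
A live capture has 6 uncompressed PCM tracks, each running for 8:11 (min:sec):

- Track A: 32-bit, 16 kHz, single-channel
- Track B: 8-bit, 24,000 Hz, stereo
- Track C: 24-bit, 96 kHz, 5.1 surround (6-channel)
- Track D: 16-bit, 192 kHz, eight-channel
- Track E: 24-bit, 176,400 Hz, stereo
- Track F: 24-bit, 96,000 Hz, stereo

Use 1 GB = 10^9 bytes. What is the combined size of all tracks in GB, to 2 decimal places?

8:11 (min:sec) = 491 s.
Track A: 16,000 × 491 × 4 × 1 = 31,424,000 bytes.
Track B: 24,000 × 491 × 1 × 2 = 23,568,000 bytes.
Track C: 96,000 × 491 × 3 × 6 = 848,448,000 bytes.
Track D: 192,000 × 491 × 2 × 8 = 1,508,352,000 bytes.
Track E: 176,400 × 491 × 3 × 2 = 519,674,400 bytes.
Track F: 96,000 × 491 × 3 × 2 = 282,816,000 bytes.
Total = 3,214,282,400 bytes = 3.21 GB.

3.21 GB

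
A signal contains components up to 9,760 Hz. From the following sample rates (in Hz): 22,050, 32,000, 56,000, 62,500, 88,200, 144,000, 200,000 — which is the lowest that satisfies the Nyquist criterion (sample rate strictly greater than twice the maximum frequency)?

Need sample rate > 2 × 9,760 = 19,520 Hz.
Lowest listed rate above 19,520 Hz is 22,050 Hz.

22,050 Hz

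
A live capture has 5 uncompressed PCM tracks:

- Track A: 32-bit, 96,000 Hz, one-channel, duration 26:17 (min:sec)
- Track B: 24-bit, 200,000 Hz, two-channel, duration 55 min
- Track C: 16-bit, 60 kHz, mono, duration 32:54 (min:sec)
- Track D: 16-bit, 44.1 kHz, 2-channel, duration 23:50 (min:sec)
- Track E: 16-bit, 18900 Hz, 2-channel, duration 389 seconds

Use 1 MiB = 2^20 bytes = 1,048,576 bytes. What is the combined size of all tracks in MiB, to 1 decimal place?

Track A: 26:17 (min:sec) = 1,577 s; 96,000 × 1,577 × 4 × 1 = 605,568,000 bytes.
Track B: 55 min = 3,300 s; 200,000 × 3,300 × 3 × 2 = 3,960,000,000 bytes.
Track C: 32:54 (min:sec) = 1,974 s; 60,000 × 1,974 × 2 × 1 = 236,880,000 bytes.
Track D: 23:50 (min:sec) = 1,430 s; 44,100 × 1,430 × 2 × 2 = 252,252,000 bytes.
Track E: 18,900 × 389 × 2 × 2 = 29,408,400 bytes.
Total = 5,084,108,400 bytes = 4848.6 MiB.

4848.6 MiB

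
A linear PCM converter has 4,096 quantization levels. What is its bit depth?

12 bits

log2(4,096) = 12.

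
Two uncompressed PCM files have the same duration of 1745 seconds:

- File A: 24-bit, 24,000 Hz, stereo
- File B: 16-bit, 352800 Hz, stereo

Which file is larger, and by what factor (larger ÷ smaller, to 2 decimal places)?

File B, by a factor of 9.80

File A: 24,000 × 3 × 2 = 144,000 bytes/s.
File B: 352,800 × 2 × 2 = 1,411,200 bytes/s.
File B is larger; ratio = 2,462,544,000 / 251,280,000 = 9.80.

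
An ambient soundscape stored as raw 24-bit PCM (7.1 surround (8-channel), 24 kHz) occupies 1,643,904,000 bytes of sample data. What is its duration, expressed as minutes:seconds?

Byte rate = 24,000 × 3 × 8 = 576,000 bytes/s.
Duration = 1,643,904,000 / 576,000 = 2,854 s.
2,854 s = 47:34.

47:34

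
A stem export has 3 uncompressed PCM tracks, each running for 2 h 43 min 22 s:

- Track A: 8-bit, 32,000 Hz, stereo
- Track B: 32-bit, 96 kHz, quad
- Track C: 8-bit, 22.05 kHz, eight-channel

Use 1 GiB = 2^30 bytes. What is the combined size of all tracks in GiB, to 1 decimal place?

16.2 GiB

2 h 43 min 22 s = 9,802 s.
Track A: 32,000 × 9,802 × 1 × 2 = 627,328,000 bytes.
Track B: 96,000 × 9,802 × 4 × 4 = 15,055,872,000 bytes.
Track C: 22,050 × 9,802 × 1 × 8 = 1,729,072,800 bytes.
Total = 17,412,272,800 bytes = 16.2 GiB.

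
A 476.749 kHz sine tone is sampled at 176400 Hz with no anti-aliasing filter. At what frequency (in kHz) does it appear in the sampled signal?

Nyquist = 176,400/2 = 88,200 Hz; 476,749 Hz exceeds it.
Alias = |476,749 − 3×176,400| = |476,749 − 529,200| = 52,451 Hz = 52.451 kHz.

52.451 kHz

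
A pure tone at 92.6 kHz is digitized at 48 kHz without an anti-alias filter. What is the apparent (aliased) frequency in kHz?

3.4 kHz

Nyquist = 48,000/2 = 24,000 Hz; 92,600 Hz exceeds it.
Alias = |92,600 − 2×48,000| = |92,600 − 96,000| = 3,400 Hz = 3.4 kHz.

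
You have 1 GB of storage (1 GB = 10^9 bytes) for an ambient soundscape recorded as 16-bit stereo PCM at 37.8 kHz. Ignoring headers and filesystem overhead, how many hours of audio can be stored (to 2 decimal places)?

1.84 hours

Uncompressed byte rate = 37,800 × 2 × 2 = 151,200 bytes/s.
Capacity = 1 × 1,000,000,000 = 1,000,000,000 bytes.
1,000,000,000 / 151,200 ≈ 6613.76 s → 1.84 hours.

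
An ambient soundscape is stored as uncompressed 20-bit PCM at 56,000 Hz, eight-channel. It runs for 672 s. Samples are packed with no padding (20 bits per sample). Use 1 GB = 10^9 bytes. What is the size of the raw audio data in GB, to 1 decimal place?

0.8 GB

Bits = 56,000 × 672 × 20 × 8 = 6,021,120,000 bits = 752,640,000 bytes.
752,640,000 / 1,000,000,000 = 0.8 GB.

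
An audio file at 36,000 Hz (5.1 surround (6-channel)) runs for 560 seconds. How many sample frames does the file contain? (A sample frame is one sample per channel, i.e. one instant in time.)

36,000 samples/s × 560 s = 20,160,000 frames.

20,160,000 sample frames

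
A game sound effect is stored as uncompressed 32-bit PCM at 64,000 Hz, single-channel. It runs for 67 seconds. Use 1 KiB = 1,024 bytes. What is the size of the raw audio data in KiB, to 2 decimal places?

16750.00 KiB

Bytes = 64,000 samples/s × 67 s × 4 bytes/sample × 1 ch = 17,152,000 bytes.
17,152,000 / 1,024 = 16750.00 KiB.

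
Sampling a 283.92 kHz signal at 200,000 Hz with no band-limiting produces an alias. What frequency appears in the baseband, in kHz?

83.92 kHz

Nyquist = 200,000/2 = 100,000 Hz; 283,920 Hz exceeds it.
Alias = |283,920 − 1×200,000| = |283,920 − 200,000| = 83,920 Hz = 83.92 kHz.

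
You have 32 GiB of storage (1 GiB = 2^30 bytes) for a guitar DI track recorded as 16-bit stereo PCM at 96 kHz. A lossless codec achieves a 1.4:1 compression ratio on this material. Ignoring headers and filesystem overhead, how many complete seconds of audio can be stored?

125,269 seconds

Uncompressed byte rate = 96,000 × 2 × 2 = 384,000 bytes/s.
After 1.4:1 compression, effective rate ≈ 274285.71 bytes/s.
Capacity = 32 × 1,073,741,824 = 34,359,738,368 bytes.
34,359,738,368 / effective rate ≈ 125269.88 s → 125,269 seconds.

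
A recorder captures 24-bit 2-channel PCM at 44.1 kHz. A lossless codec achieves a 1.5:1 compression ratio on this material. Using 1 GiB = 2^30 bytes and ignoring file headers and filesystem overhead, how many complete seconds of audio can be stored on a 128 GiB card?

779,132 seconds

Uncompressed byte rate = 44,100 × 3 × 2 = 264,600 bytes/s.
After 1.5:1 compression, effective rate ≈ 176400 bytes/s.
Capacity = 128 × 1,073,741,824 = 137,438,953,472 bytes.
137,438,953,472 / effective rate ≈ 779132.39 s → 779,132 seconds.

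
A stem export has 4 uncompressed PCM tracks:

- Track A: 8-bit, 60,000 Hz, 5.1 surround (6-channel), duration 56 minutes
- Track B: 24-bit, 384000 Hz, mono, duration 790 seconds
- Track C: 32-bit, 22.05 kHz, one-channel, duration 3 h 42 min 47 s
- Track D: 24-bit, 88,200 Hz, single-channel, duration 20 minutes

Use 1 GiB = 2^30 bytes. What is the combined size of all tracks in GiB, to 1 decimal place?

Track A: 56 minutes = 3,360 s; 60,000 × 3,360 × 1 × 6 = 1,209,600,000 bytes.
Track B: 384,000 × 790 × 3 × 1 = 910,080,000 bytes.
Track C: 3 h 42 min 47 s = 13,367 s; 22,050 × 13,367 × 4 × 1 = 1,178,969,400 bytes.
Track D: 20 minutes = 1,200 s; 88,200 × 1,200 × 3 × 1 = 317,520,000 bytes.
Total = 3,616,169,400 bytes = 3.4 GiB.

3.4 GiB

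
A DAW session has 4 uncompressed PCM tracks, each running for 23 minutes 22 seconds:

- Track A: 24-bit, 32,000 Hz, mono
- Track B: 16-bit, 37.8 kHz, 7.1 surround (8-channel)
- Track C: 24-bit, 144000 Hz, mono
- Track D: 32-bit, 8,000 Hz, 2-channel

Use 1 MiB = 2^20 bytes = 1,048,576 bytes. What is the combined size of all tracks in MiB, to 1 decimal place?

1600.2 MiB

23 minutes 22 seconds = 1,402 s.
Track A: 32,000 × 1,402 × 3 × 1 = 134,592,000 bytes.
Track B: 37,800 × 1,402 × 2 × 8 = 847,929,600 bytes.
Track C: 144,000 × 1,402 × 3 × 1 = 605,664,000 bytes.
Track D: 8,000 × 1,402 × 4 × 2 = 89,728,000 bytes.
Total = 1,677,913,600 bytes = 1600.2 MiB.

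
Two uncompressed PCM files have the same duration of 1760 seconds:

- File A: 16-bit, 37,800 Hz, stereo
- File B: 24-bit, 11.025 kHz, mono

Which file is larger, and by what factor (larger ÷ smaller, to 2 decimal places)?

File A: 37,800 × 2 × 2 = 151,200 bytes/s.
File B: 11,025 × 3 × 1 = 33,075 bytes/s.
File A is larger; ratio = 266,112,000 / 58,212,000 = 4.57.

File A, by a factor of 4.57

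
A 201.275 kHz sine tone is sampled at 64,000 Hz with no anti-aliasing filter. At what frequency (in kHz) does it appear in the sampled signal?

Nyquist = 64,000/2 = 32,000 Hz; 201,275 Hz exceeds it.
Alias = |201,275 − 3×64,000| = |201,275 − 192,000| = 9,275 Hz = 9.275 kHz.

9.275 kHz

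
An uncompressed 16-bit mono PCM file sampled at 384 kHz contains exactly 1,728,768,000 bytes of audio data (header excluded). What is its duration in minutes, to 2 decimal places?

37.52 minutes

Byte rate = 384,000 × 2 × 1 = 768,000 bytes/s.
Duration = 1,728,768,000 / 768,000 = 2,251 s.
2,251 s / 60 = 37.52 minutes.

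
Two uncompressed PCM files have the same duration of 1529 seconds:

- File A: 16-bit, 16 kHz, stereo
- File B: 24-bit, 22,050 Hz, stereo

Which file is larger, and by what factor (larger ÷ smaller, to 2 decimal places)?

File A: 16,000 × 2 × 2 = 64,000 bytes/s.
File B: 22,050 × 3 × 2 = 132,300 bytes/s.
File B is larger; ratio = 202,286,700 / 97,856,000 = 2.07.

File B, by a factor of 2.07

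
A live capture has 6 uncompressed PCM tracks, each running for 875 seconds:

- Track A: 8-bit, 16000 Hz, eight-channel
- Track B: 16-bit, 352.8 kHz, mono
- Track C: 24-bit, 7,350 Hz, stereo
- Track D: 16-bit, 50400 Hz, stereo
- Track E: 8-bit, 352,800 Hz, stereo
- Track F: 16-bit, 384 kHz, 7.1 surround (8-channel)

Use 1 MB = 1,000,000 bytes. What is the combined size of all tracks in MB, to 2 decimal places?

Track A: 16,000 × 875 × 1 × 8 = 112,000,000 bytes.
Track B: 352,800 × 875 × 2 × 1 = 617,400,000 bytes.
Track C: 7,350 × 875 × 3 × 2 = 38,587,500 bytes.
Track D: 50,400 × 875 × 2 × 2 = 176,400,000 bytes.
Track E: 352,800 × 875 × 1 × 2 = 617,400,000 bytes.
Track F: 384,000 × 875 × 2 × 8 = 5,376,000,000 bytes.
Total = 6,937,787,500 bytes = 6937.79 MB.

6937.79 MB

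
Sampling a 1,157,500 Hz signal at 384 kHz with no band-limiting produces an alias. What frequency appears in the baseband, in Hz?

Nyquist = 384,000/2 = 192,000 Hz; 1,157,500 Hz exceeds it.
Alias = |1,157,500 − 3×384,000| = |1,157,500 − 1,152,000| = 5,500 Hz.

5,500 Hz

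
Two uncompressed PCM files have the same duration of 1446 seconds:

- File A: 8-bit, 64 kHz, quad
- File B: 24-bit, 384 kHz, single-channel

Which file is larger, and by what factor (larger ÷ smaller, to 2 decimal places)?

File A: 64,000 × 1 × 4 = 256,000 bytes/s.
File B: 384,000 × 3 × 1 = 1,152,000 bytes/s.
File B is larger; ratio = 1,665,792,000 / 370,176,000 = 4.50.

File B, by a factor of 4.50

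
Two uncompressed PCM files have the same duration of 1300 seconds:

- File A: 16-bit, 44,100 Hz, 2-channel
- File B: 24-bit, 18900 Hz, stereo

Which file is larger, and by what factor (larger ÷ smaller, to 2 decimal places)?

File A: 44,100 × 2 × 2 = 176,400 bytes/s.
File B: 18,900 × 3 × 2 = 113,400 bytes/s.
File A is larger; ratio = 229,320,000 / 147,420,000 = 1.56.

File A, by a factor of 1.56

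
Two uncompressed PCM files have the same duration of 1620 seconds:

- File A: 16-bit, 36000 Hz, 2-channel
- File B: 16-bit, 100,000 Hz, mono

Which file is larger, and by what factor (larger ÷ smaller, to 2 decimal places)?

File B, by a factor of 1.39

File A: 36,000 × 2 × 2 = 144,000 bytes/s.
File B: 100,000 × 2 × 1 = 200,000 bytes/s.
File B is larger; ratio = 324,000,000 / 233,280,000 = 1.39.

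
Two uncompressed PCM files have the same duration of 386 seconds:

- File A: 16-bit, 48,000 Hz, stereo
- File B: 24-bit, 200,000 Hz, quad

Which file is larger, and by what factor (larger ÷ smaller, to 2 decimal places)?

File A: 48,000 × 2 × 2 = 192,000 bytes/s.
File B: 200,000 × 3 × 4 = 2,400,000 bytes/s.
File B is larger; ratio = 926,400,000 / 74,112,000 = 12.50.

File B, by a factor of 12.50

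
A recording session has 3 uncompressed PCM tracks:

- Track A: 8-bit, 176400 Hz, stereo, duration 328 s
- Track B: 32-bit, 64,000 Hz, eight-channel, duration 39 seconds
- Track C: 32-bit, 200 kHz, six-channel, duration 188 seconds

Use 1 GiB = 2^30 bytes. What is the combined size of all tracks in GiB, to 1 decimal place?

Track A: 176,400 × 328 × 1 × 2 = 115,718,400 bytes.
Track B: 64,000 × 39 × 4 × 8 = 79,872,000 bytes.
Track C: 200,000 × 188 × 4 × 6 = 902,400,000 bytes.
Total = 1,097,990,400 bytes = 1.0 GiB.

1.0 GiB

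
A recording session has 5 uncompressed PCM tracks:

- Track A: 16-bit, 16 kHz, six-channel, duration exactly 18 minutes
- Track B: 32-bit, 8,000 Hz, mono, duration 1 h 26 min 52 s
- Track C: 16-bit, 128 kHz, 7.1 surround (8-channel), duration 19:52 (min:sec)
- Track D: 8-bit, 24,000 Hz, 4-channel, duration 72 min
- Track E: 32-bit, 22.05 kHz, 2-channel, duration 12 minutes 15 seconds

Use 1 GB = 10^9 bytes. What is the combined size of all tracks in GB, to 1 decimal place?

3.4 GB

Track A: exactly 18 minutes = 1,080 s; 16,000 × 1,080 × 2 × 6 = 207,360,000 bytes.
Track B: 1 h 26 min 52 s = 5,212 s; 8,000 × 5,212 × 4 × 1 = 166,784,000 bytes.
Track C: 19:52 (min:sec) = 1,192 s; 128,000 × 1,192 × 2 × 8 = 2,441,216,000 bytes.
Track D: 72 min = 4,320 s; 24,000 × 4,320 × 1 × 4 = 414,720,000 bytes.
Track E: 12 minutes 15 seconds = 735 s; 22,050 × 735 × 4 × 2 = 129,654,000 bytes.
Total = 3,359,734,000 bytes = 3.4 GB.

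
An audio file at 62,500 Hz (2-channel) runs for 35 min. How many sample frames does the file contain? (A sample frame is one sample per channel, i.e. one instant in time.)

35 min = 2,100 s.
62,500 samples/s × 2,100 s = 131,250,000 frames.

131,250,000 sample frames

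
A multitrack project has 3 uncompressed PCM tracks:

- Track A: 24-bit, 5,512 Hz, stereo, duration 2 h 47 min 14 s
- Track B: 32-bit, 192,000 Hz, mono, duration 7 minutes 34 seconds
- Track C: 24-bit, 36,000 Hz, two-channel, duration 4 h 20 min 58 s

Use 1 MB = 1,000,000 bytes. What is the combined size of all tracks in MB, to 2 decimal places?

4062.64 MB

Track A: 2 h 47 min 14 s = 10,034 s; 5,512 × 10,034 × 3 × 2 = 331,844,448 bytes.
Track B: 7 minutes 34 seconds = 454 s; 192,000 × 454 × 4 × 1 = 348,672,000 bytes.
Track C: 4 h 20 min 58 s = 15,658 s; 36,000 × 15,658 × 3 × 2 = 3,382,128,000 bytes.
Total = 4,062,644,448 bytes = 4062.64 MB.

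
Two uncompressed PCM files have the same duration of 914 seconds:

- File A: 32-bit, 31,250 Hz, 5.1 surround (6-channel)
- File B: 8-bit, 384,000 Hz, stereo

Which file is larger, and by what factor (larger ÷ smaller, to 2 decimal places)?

File A: 31,250 × 4 × 6 = 750,000 bytes/s.
File B: 384,000 × 1 × 2 = 768,000 bytes/s.
File B is larger; ratio = 701,952,000 / 685,500,000 = 1.02.

File B, by a factor of 1.02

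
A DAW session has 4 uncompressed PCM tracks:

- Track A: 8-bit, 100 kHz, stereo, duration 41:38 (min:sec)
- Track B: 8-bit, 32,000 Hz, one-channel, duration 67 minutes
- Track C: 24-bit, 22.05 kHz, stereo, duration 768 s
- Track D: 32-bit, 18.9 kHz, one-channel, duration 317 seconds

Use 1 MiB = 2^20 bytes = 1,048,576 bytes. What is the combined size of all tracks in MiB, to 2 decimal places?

718.89 MiB

Track A: 41:38 (min:sec) = 2,498 s; 100,000 × 2,498 × 1 × 2 = 499,600,000 bytes.
Track B: 67 minutes = 4,020 s; 32,000 × 4,020 × 1 × 1 = 128,640,000 bytes.
Track C: 22,050 × 768 × 3 × 2 = 101,606,400 bytes.
Track D: 18,900 × 317 × 4 × 1 = 23,965,200 bytes.
Total = 753,811,600 bytes = 718.89 MiB.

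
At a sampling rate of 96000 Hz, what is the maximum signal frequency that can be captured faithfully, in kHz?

Nyquist frequency = sample rate / 2 = 96,000 / 2 = 48 kHz.

48 kHz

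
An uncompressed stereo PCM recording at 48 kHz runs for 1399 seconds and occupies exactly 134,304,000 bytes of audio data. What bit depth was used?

Bytes per sample = 134,304,000 / (48,000 × 1,399 × 2) = 134,304,000 / 134,304,000 = 1.
Bit depth = 1 × 8 = 8 bits.

8 bits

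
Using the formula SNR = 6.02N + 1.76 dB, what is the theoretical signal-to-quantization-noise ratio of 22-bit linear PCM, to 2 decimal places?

134.20 dB

6.02 × 22 + 1.76 = 134.20 dB.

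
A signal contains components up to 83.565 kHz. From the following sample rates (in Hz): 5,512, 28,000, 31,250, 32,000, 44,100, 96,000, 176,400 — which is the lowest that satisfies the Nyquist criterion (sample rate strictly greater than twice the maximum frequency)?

Need sample rate > 2 × 83,565 = 167,130 Hz.
Lowest listed rate above 167,130 Hz is 176,400 Hz.

176,400 Hz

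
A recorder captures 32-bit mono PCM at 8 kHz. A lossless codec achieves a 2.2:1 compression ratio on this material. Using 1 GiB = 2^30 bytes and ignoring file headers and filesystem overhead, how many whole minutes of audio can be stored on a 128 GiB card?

Uncompressed byte rate = 8,000 × 4 × 1 = 32,000 bytes/s.
After 2.2:1 compression, effective rate ≈ 14545.45 bytes/s.
Capacity = 128 × 1,073,741,824 = 137,438,953,472 bytes.
137,438,953,472 / effective rate ≈ 9448928.05 s → 157,482 minutes.

157,482 minutes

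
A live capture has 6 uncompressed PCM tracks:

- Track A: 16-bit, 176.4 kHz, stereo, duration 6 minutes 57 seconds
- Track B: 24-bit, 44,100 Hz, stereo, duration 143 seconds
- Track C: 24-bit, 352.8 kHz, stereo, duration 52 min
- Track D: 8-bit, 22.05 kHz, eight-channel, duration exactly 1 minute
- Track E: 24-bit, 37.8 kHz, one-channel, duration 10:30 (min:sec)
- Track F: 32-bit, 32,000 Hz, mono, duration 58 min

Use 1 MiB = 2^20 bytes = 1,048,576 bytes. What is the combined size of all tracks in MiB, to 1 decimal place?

7118.2 MiB

Track A: 6 minutes 57 seconds = 417 s; 176,400 × 417 × 2 × 2 = 294,235,200 bytes.
Track B: 44,100 × 143 × 3 × 2 = 37,837,800 bytes.
Track C: 52 min = 3,120 s; 352,800 × 3,120 × 3 × 2 = 6,604,416,000 bytes.
Track D: exactly 1 minute = 60 s; 22,050 × 60 × 1 × 8 = 10,584,000 bytes.
Track E: 10:30 (min:sec) = 630 s; 37,800 × 630 × 3 × 1 = 71,442,000 bytes.
Track F: 58 min = 3,480 s; 32,000 × 3,480 × 4 × 1 = 445,440,000 bytes.
Total = 7,463,955,000 bytes = 7118.2 MiB.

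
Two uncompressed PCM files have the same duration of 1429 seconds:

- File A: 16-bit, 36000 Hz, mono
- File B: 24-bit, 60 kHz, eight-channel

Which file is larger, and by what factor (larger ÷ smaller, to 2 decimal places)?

File A: 36,000 × 2 × 1 = 72,000 bytes/s.
File B: 60,000 × 3 × 8 = 1,440,000 bytes/s.
File B is larger; ratio = 2,057,760,000 / 102,888,000 = 20.00.

File B, by a factor of 20.00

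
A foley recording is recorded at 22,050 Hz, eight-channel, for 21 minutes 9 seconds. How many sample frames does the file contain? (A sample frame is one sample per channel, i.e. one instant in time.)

21 minutes 9 seconds = 1,269 s.
22,050 samples/s × 1,269 s = 27,981,450 frames.

27,981,450 sample frames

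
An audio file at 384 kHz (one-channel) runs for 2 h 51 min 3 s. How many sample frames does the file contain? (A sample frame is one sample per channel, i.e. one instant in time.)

2 h 51 min 3 s = 10,263 s.
384,000 samples/s × 10,263 s = 3,940,992,000 frames.

3,940,992,000 sample frames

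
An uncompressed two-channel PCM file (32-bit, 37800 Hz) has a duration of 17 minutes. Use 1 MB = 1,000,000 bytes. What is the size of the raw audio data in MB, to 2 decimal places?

Duration = 17 minutes = 1,020 s.
Bytes = 37,800 samples/s × 1,020 s × 4 bytes/sample × 2 ch = 308,448,000 bytes.
308,448,000 / 1,000,000 = 308.45 MB.

308.45 MB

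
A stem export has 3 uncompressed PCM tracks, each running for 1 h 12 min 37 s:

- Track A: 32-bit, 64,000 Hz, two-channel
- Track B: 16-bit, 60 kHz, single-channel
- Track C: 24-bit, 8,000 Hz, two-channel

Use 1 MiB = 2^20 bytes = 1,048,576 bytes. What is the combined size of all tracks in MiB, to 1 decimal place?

1 h 12 min 37 s = 4,357 s.
Track A: 64,000 × 4,357 × 4 × 2 = 2,230,784,000 bytes.
Track B: 60,000 × 4,357 × 2 × 1 = 522,840,000 bytes.
Track C: 8,000 × 4,357 × 3 × 2 = 209,136,000 bytes.
Total = 2,962,760,000 bytes = 2825.5 MiB.

2825.5 MiB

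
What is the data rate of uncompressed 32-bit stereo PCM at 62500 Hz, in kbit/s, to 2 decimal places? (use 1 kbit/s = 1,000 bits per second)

Bit rate = 62,500 × 32 × 2 = 4,000,000 bits/s.
= 4000.00 kbit/s.

4000.00 kbit/s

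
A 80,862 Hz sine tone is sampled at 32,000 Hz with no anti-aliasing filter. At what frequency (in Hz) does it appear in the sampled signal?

Nyquist = 32,000/2 = 16,000 Hz; 80,862 Hz exceeds it.
Alias = |80,862 − 3×32,000| = |80,862 − 96,000| = 15,138 Hz.

15,138 Hz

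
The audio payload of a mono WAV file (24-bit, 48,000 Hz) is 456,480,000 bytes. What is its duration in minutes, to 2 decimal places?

Byte rate = 48,000 × 3 × 1 = 144,000 bytes/s.
Duration = 456,480,000 / 144,000 = 3,170 s.
3,170 s / 60 = 52.83 minutes.

52.83 minutes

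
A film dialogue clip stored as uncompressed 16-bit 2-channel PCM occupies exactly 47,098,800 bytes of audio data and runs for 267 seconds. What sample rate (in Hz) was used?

Bytes = sample_rate × seconds × bytes_per_sample × channels.
sample_rate = 47,098,800 / (267 × 2 × 2) = 47,098,800 / 1,068 = 44,100 Hz.

44,100 Hz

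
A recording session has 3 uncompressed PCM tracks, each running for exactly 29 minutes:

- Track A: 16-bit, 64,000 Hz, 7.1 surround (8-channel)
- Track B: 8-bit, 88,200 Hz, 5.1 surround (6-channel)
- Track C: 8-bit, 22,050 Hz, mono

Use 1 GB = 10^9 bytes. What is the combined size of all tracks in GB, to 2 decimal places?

2.74 GB

exactly 29 minutes = 1,740 s.
Track A: 64,000 × 1,740 × 2 × 8 = 1,781,760,000 bytes.
Track B: 88,200 × 1,740 × 1 × 6 = 920,808,000 bytes.
Track C: 22,050 × 1,740 × 1 × 1 = 38,367,000 bytes.
Total = 2,740,935,000 bytes = 2.74 GB.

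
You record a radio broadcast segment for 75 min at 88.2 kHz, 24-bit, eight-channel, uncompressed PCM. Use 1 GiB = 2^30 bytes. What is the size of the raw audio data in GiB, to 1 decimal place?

Duration = 75 min = 4,500 s.
Bytes = 88,200 samples/s × 4,500 s × 3 bytes/sample × 8 ch = 9,525,600,000 bytes.
9,525,600,000 / 1,073,741,824 = 8.9 GiB.

8.9 GiB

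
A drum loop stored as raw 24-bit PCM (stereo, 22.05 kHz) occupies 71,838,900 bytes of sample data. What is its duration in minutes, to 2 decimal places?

Byte rate = 22,050 × 3 × 2 = 132,300 bytes/s.
Duration = 71,838,900 / 132,300 = 543 s.
543 s / 60 = 9.05 minutes.

9.05 minutes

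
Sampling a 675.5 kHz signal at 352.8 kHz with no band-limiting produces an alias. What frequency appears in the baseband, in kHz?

30.1 kHz

Nyquist = 352,800/2 = 176,400 Hz; 675,500 Hz exceeds it.
Alias = |675,500 − 2×352,800| = |675,500 − 705,600| = 30,100 Hz = 30.1 kHz.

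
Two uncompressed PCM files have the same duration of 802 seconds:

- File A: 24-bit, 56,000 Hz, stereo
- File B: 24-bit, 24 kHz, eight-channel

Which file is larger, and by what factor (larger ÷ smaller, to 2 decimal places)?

File B, by a factor of 1.71

File A: 56,000 × 3 × 2 = 336,000 bytes/s.
File B: 24,000 × 3 × 8 = 576,000 bytes/s.
File B is larger; ratio = 461,952,000 / 269,472,000 = 1.71.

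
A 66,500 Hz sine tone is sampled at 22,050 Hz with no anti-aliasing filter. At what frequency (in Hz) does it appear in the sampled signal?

350 Hz

Nyquist = 22,050/2 = 11,025 Hz; 66,500 Hz exceeds it.
Alias = |66,500 − 3×22,050| = |66,500 − 66,150| = 350 Hz.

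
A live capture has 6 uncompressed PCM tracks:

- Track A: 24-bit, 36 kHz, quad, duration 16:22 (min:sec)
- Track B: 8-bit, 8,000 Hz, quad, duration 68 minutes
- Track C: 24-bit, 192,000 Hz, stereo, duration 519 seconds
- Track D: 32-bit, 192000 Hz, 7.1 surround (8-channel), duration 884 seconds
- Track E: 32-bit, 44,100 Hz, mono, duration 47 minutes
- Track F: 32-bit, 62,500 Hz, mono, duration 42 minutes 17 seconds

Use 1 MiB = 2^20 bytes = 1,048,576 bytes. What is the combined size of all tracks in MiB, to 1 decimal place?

Track A: 16:22 (min:sec) = 982 s; 36,000 × 982 × 3 × 4 = 424,224,000 bytes.
Track B: 68 minutes = 4,080 s; 8,000 × 4,080 × 1 × 4 = 130,560,000 bytes.
Track C: 192,000 × 519 × 3 × 2 = 597,888,000 bytes.
Track D: 192,000 × 884 × 4 × 8 = 5,431,296,000 bytes.
Track E: 47 minutes = 2,820 s; 44,100 × 2,820 × 4 × 1 = 497,448,000 bytes.
Track F: 42 minutes 17 seconds = 2,537 s; 62,500 × 2,537 × 4 × 1 = 634,250,000 bytes.
Total = 7,715,666,000 bytes = 7358.2 MiB.

7358.2 MiB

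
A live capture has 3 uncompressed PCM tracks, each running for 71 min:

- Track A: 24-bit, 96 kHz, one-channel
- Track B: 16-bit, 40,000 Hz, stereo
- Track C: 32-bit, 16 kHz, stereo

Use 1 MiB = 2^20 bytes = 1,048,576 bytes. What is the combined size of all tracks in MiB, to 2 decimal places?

71 min = 4,260 s.
Track A: 96,000 × 4,260 × 3 × 1 = 1,226,880,000 bytes.
Track B: 40,000 × 4,260 × 2 × 2 = 681,600,000 bytes.
Track C: 16,000 × 4,260 × 4 × 2 = 545,280,000 bytes.
Total = 2,453,760,000 bytes = 2340.09 MiB.

2340.09 MiB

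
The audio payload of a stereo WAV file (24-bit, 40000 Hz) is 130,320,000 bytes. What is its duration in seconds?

543 seconds

Byte rate = 40,000 × 3 × 2 = 240,000 bytes/s.
Duration = 130,320,000 / 240,000 = 543 s.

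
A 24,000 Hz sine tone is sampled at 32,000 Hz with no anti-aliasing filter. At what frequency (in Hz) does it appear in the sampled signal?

8,000 Hz

Nyquist = 32,000/2 = 16,000 Hz; 24,000 Hz exceeds it.
Alias = |24,000 − 1×32,000| = |24,000 − 32,000| = 8,000 Hz.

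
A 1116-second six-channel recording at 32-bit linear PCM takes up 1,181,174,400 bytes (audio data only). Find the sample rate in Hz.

44,100 Hz

Bytes = sample_rate × seconds × bytes_per_sample × channels.
sample_rate = 1,181,174,400 / (1,116 × 4 × 6) = 1,181,174,400 / 26,784 = 44,100 Hz.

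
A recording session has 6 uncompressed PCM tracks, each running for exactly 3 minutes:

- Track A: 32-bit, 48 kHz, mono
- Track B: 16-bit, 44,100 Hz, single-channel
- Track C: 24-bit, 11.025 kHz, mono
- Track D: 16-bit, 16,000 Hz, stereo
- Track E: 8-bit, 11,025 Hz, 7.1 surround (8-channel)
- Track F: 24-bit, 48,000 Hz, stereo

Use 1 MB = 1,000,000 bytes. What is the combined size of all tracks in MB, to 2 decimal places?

exactly 3 minutes = 180 s.
Track A: 48,000 × 180 × 4 × 1 = 34,560,000 bytes.
Track B: 44,100 × 180 × 2 × 1 = 15,876,000 bytes.
Track C: 11,025 × 180 × 3 × 1 = 5,953,500 bytes.
Track D: 16,000 × 180 × 2 × 2 = 11,520,000 bytes.
Track E: 11,025 × 180 × 1 × 8 = 15,876,000 bytes.
Track F: 48,000 × 180 × 3 × 2 = 51,840,000 bytes.
Total = 135,625,500 bytes = 135.63 MB.

135.63 MB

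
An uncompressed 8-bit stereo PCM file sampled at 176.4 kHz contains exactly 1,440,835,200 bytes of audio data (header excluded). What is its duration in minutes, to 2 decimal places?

Byte rate = 176,400 × 1 × 2 = 352,800 bytes/s.
Duration = 1,440,835,200 / 352,800 = 4,084 s.
4,084 s / 60 = 68.07 minutes.

68.07 minutes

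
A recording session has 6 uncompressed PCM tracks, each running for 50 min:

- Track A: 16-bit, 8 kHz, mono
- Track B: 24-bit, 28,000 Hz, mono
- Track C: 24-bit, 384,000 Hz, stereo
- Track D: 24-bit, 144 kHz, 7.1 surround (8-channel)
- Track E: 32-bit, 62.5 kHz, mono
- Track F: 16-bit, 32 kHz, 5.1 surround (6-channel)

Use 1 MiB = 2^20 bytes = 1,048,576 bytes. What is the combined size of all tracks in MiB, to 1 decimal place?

18579.5 MiB

50 min = 3,000 s.
Track A: 8,000 × 3,000 × 2 × 1 = 48,000,000 bytes.
Track B: 28,000 × 3,000 × 3 × 1 = 252,000,000 bytes.
Track C: 384,000 × 3,000 × 3 × 2 = 6,912,000,000 bytes.
Track D: 144,000 × 3,000 × 3 × 8 = 10,368,000,000 bytes.
Track E: 62,500 × 3,000 × 4 × 1 = 750,000,000 bytes.
Track F: 32,000 × 3,000 × 2 × 6 = 1,152,000,000 bytes.
Total = 19,482,000,000 bytes = 18579.5 MiB.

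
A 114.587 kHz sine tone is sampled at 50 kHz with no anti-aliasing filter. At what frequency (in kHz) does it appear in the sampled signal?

Nyquist = 50,000/2 = 25,000 Hz; 114,587 Hz exceeds it.
Alias = |114,587 − 2×50,000| = |114,587 − 100,000| = 14,587 Hz = 14.587 kHz.

14.587 kHz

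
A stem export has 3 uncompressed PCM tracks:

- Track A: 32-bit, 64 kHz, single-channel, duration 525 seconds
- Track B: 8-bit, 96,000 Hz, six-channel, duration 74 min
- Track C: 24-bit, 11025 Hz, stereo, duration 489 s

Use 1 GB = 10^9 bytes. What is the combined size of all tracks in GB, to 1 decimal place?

Track A: 64,000 × 525 × 4 × 1 = 134,400,000 bytes.
Track B: 74 min = 4,440 s; 96,000 × 4,440 × 1 × 6 = 2,557,440,000 bytes.
Track C: 11,025 × 489 × 3 × 2 = 32,347,350 bytes.
Total = 2,724,187,350 bytes = 2.7 GB.

2.7 GB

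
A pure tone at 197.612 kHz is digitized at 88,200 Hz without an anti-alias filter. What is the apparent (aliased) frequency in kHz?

Nyquist = 88,200/2 = 44,100 Hz; 197,612 Hz exceeds it.
Alias = |197,612 − 2×88,200| = |197,612 − 176,400| = 21,212 Hz = 21.212 kHz.

21.212 kHz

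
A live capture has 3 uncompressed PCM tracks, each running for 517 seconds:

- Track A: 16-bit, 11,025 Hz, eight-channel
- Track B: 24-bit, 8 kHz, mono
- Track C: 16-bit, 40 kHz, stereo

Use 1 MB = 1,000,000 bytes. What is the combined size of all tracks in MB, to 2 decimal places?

Track A: 11,025 × 517 × 2 × 8 = 91,198,800 bytes.
Track B: 8,000 × 517 × 3 × 1 = 12,408,000 bytes.
Track C: 40,000 × 517 × 2 × 2 = 82,720,000 bytes.
Total = 186,326,800 bytes = 186.33 MB.

186.33 MB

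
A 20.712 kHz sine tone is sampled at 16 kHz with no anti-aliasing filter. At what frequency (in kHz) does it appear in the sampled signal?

Nyquist = 16,000/2 = 8,000 Hz; 20,712 Hz exceeds it.
Alias = |20,712 − 1×16,000| = |20,712 − 16,000| = 4,712 Hz = 4.712 kHz.

4.712 kHz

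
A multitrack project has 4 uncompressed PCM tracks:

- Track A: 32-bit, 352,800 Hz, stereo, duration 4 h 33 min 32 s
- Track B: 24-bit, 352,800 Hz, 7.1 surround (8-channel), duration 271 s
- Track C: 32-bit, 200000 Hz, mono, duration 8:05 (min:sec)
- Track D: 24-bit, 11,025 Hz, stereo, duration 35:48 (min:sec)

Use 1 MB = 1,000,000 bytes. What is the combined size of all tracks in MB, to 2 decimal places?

Track A: 4 h 33 min 32 s = 16,412 s; 352,800 × 16,412 × 4 × 2 = 46,321,228,800 bytes.
Track B: 352,800 × 271 × 3 × 8 = 2,294,611,200 bytes.
Track C: 8:05 (min:sec) = 485 s; 200,000 × 485 × 4 × 1 = 388,000,000 bytes.
Track D: 35:48 (min:sec) = 2,148 s; 11,025 × 2,148 × 3 × 2 = 142,090,200 bytes.
Total = 49,145,930,200 bytes = 49145.93 MB.

49145.93 MB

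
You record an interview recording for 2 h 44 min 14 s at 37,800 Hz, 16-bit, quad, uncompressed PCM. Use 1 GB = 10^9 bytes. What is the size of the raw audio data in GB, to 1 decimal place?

Duration = 2 h 44 min 14 s = 9,854 s.
Bytes = 37,800 samples/s × 9,854 s × 2 bytes/sample × 4 ch = 2,979,849,600 bytes.
2,979,849,600 / 1,000,000,000 = 3.0 GB.

3.0 GB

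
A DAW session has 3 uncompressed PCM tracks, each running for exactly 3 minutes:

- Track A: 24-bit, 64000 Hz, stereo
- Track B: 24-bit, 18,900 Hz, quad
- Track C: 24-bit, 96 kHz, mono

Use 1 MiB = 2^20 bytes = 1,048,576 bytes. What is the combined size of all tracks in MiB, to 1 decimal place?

exactly 3 minutes = 180 s.
Track A: 64,000 × 180 × 3 × 2 = 69,120,000 bytes.
Track B: 18,900 × 180 × 3 × 4 = 40,824,000 bytes.
Track C: 96,000 × 180 × 3 × 1 = 51,840,000 bytes.
Total = 161,784,000 bytes = 154.3 MiB.

154.3 MiB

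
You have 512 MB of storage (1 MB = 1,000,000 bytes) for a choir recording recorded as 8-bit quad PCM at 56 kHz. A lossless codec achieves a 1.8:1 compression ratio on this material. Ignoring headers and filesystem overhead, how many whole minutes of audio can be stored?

68 minutes

Uncompressed byte rate = 56,000 × 1 × 4 = 224,000 bytes/s.
After 1.8:1 compression, effective rate ≈ 124444.44 bytes/s.
Capacity = 512 × 1,000,000 = 512,000,000 bytes.
512,000,000 / effective rate ≈ 4114.29 s → 68 minutes.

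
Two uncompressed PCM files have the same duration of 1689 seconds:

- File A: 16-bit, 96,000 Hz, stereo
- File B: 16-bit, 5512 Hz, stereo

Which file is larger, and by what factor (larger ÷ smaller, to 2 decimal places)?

File A, by a factor of 17.42

File A: 96,000 × 2 × 2 = 384,000 bytes/s.
File B: 5,512 × 2 × 2 = 22,048 bytes/s.
File A is larger; ratio = 648,576,000 / 37,239,072 = 17.42.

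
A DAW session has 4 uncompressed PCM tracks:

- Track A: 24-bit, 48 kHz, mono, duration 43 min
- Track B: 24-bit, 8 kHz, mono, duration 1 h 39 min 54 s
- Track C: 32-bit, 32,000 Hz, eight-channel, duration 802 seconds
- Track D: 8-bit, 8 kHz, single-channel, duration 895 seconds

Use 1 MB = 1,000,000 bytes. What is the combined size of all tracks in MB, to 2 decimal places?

1343.78 MB

Track A: 43 min = 2,580 s; 48,000 × 2,580 × 3 × 1 = 371,520,000 bytes.
Track B: 1 h 39 min 54 s = 5,994 s; 8,000 × 5,994 × 3 × 1 = 143,856,000 bytes.
Track C: 32,000 × 802 × 4 × 8 = 821,248,000 bytes.
Track D: 8,000 × 895 × 1 × 1 = 7,160,000 bytes.
Total = 1,343,784,000 bytes = 1343.78 MB.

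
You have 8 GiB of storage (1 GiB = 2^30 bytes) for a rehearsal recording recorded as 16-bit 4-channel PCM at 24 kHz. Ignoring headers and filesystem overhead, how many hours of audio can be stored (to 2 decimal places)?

Uncompressed byte rate = 24,000 × 2 × 4 = 192,000 bytes/s.
Capacity = 8 × 1,073,741,824 = 8,589,934,592 bytes.
8,589,934,592 / 192,000 ≈ 44739.24 s → 12.43 hours.

12.43 hours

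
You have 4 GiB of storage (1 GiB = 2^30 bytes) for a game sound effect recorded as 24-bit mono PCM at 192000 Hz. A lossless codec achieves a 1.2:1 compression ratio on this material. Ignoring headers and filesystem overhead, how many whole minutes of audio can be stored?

149 minutes

Uncompressed byte rate = 192,000 × 3 × 1 = 576,000 bytes/s.
After 1.2:1 compression, effective rate ≈ 480000 bytes/s.
Capacity = 4 × 1,073,741,824 = 4,294,967,296 bytes.
4,294,967,296 / effective rate ≈ 8947.85 s → 149 minutes.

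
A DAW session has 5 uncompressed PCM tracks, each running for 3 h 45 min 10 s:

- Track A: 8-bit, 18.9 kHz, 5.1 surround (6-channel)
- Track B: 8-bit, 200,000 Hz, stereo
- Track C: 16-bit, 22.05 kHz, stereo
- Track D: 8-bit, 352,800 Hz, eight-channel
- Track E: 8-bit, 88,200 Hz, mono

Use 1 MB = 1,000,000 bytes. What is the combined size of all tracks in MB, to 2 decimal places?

47449.82 MB

3 h 45 min 10 s = 13,510 s.
Track A: 18,900 × 13,510 × 1 × 6 = 1,532,034,000 bytes.
Track B: 200,000 × 13,510 × 1 × 2 = 5,404,000,000 bytes.
Track C: 22,050 × 13,510 × 2 × 2 = 1,191,582,000 bytes.
Track D: 352,800 × 13,510 × 1 × 8 = 38,130,624,000 bytes.
Track E: 88,200 × 13,510 × 1 × 1 = 1,191,582,000 bytes.
Total = 47,449,822,000 bytes = 47449.82 MB.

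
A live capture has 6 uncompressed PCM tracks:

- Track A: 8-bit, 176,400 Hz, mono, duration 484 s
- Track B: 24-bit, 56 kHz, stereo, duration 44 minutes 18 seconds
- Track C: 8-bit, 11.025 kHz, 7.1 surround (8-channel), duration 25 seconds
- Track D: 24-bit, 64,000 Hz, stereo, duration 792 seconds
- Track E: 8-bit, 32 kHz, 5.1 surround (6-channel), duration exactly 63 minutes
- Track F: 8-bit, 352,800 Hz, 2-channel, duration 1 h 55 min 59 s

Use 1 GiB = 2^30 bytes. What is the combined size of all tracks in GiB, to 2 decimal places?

6.45 GiB

Track A: 176,400 × 484 × 1 × 1 = 85,377,600 bytes.
Track B: 44 minutes 18 seconds = 2,658 s; 56,000 × 2,658 × 3 × 2 = 893,088,000 bytes.
Track C: 11,025 × 25 × 1 × 8 = 2,205,000 bytes.
Track D: 64,000 × 792 × 3 × 2 = 304,128,000 bytes.
Track E: exactly 63 minutes = 3,780 s; 32,000 × 3,780 × 1 × 6 = 725,760,000 bytes.
Track F: 1 h 55 min 59 s = 6,959 s; 352,800 × 6,959 × 1 × 2 = 4,910,270,400 bytes.
Total = 6,920,829,000 bytes = 6.45 GiB.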